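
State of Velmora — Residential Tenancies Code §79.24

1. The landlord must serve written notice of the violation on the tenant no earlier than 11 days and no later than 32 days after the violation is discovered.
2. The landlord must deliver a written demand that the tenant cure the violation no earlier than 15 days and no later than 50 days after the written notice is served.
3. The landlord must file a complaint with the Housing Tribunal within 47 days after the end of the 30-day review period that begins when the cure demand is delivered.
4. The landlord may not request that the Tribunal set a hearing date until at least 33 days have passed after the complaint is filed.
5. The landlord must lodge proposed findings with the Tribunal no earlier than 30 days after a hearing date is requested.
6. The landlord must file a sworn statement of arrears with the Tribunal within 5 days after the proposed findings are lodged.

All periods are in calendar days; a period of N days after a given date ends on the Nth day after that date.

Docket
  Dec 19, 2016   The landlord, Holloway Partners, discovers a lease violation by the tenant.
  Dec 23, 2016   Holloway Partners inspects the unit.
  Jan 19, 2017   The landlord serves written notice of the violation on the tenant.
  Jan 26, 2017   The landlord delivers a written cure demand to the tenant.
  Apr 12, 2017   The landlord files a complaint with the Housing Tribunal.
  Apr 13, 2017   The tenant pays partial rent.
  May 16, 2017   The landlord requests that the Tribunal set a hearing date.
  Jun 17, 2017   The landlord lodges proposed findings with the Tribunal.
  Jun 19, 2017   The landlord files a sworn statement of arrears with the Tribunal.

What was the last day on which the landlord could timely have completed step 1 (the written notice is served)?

Jan 20, 2017

Step 1 runs from Dec 19, 2016, when the violation is discovered. The window is 11–32 days after Dec 19, 2016; it closes on Jan 20, 2017.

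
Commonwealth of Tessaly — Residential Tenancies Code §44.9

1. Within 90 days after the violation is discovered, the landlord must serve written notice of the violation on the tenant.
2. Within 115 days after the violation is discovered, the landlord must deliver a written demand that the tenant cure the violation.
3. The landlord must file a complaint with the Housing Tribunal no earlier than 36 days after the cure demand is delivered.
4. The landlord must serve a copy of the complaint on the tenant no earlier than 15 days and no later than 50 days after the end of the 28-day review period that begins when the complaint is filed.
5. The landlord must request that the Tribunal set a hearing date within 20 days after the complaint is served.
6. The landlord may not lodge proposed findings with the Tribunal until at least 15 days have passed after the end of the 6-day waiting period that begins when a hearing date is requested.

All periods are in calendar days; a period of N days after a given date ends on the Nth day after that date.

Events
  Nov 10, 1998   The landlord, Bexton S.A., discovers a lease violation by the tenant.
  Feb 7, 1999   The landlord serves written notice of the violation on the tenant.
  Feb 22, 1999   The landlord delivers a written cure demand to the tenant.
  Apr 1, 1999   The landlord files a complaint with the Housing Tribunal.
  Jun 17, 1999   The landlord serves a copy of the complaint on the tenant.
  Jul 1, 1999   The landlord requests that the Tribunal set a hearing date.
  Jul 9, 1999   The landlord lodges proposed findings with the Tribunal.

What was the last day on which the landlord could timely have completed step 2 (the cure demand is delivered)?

Step 2 runs from Nov 10, 1998, when the violation is discovered. 115 days after Nov 10, 1998 is Mar 5, 1999.

Mar 5, 1999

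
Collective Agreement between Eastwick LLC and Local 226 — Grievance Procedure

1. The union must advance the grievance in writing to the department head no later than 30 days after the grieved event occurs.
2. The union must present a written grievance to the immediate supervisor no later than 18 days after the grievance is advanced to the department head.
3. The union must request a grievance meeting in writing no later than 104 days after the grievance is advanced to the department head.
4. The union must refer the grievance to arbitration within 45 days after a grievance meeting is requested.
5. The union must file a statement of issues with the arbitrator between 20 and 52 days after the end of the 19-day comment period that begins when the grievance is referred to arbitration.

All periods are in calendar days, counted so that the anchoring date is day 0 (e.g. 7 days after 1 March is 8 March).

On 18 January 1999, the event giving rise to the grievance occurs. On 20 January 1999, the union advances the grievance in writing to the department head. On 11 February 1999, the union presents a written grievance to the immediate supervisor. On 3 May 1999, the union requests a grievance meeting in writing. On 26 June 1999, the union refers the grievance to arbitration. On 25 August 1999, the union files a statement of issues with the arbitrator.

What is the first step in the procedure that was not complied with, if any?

Step 2

Step 1: 30 days after 18 January 1999 (when the grieved event occurs) is 17 February 1999; 20 January 1999 is within that limit.
Step 2: 18 days after 20 January 1999 (when the grievance is advanced to the department head) is 7 February 1999; not done until 11 February 1999, 4 days after the deadline.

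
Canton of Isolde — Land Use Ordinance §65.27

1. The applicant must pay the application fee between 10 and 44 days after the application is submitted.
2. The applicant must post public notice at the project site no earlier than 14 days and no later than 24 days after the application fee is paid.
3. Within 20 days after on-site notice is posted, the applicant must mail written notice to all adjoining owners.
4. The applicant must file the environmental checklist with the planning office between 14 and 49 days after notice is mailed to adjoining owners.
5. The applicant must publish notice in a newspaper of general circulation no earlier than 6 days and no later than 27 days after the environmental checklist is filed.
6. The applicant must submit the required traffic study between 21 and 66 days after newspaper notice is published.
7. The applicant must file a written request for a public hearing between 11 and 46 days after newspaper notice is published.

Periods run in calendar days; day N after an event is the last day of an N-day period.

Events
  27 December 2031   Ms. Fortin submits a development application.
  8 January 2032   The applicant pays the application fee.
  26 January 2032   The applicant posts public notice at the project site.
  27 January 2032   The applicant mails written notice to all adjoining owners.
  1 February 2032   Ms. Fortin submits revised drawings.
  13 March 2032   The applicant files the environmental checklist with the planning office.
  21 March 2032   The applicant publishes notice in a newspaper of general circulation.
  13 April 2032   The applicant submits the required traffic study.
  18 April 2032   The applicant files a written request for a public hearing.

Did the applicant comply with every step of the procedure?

Yes

Step 1: the window is 10–44 days after 27 December 2031 (when the application is submitted), so 6 January 2032 through 9 February 2032; 8 January 2032 falls inside that range.
Step 2: the window is 14–24 days after 8 January 2032 (when the application fee is paid), so 22 January 2032 through 1 February 2032; 26 January 2032 falls inside that range.
Step 3: 20 days after 26 January 2032 (when on-site notice is posted) is 15 February 2032; completed 27 January 2032, before the deadline.
Step 4: the window is 14–49 days after 27 January 2032 (when notice is mailed to adjoining owners), so 10 February 2032 through 16 March 2032; done 13 March 2032 — within the window.
Step 5: the window is 6–27 days after 13 March 2032 (when the environmental checklist is filed), so 19 March 2032 through 9 April 2032; 21 March 2032 falls inside that range.
Step 6: the window is 21–66 days after 21 March 2032 (when newspaper notice is published), so 11 April 2032 through 26 May 2032; 13 April 2032 falls inside that range.
Step 7: the window is 11–46 days after 21 March 2032 (when newspaper notice is published), so 1 April 2032 through 6 May 2032; done 18 April 2032 — within the window.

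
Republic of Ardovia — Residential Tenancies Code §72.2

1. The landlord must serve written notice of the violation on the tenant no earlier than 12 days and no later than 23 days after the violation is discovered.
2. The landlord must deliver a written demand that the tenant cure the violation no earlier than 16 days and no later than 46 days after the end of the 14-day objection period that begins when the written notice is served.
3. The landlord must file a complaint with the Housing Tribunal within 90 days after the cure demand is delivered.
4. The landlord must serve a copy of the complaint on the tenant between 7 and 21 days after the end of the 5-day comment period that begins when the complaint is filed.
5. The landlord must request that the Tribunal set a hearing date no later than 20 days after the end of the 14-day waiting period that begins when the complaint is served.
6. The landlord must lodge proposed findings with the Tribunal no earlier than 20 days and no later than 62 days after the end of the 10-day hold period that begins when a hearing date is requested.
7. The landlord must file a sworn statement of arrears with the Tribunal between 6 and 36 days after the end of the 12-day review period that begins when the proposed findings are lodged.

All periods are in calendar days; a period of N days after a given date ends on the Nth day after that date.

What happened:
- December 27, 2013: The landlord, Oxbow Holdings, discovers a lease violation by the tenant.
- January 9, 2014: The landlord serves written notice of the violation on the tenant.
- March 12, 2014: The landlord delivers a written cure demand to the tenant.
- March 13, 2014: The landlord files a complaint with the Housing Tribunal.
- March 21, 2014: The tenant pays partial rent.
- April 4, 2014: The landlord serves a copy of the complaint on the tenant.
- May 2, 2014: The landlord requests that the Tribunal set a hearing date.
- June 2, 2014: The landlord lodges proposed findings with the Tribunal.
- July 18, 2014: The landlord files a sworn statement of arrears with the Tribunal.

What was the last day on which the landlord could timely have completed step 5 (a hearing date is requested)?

May 8, 2014

The complaint is served on April 4, 2014; the 14-day waiting period therefore ends April 18, 2014, and step 5 runs from that date. 20 days after April 18, 2014 is May 8, 2014.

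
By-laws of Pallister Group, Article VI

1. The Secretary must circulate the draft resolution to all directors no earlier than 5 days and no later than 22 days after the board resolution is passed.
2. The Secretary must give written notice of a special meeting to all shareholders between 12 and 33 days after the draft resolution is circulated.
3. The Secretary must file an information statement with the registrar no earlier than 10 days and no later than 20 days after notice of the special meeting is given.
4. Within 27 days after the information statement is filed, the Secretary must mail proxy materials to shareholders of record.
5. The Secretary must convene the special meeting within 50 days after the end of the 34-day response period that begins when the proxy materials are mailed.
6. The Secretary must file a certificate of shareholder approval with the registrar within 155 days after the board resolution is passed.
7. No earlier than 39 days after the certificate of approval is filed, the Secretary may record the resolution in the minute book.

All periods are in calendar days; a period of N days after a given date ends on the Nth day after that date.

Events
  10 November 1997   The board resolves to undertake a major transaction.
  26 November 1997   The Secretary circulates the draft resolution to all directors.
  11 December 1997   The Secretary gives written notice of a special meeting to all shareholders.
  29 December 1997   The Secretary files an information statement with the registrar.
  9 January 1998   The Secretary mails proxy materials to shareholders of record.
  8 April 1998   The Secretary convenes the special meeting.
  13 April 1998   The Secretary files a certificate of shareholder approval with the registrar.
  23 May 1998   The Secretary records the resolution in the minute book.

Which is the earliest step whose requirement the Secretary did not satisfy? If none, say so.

Step 5

Step 1: the window is 5–22 days after 10 November 1997 (when the board resolution is passed), so 15 November 1997 through 2 December 1997; 26 November 1997 falls inside that range.
Step 2: the window is 12–33 days after 26 November 1997 (when the draft resolution is circulated), so 8 December 1997 through 29 December 1997; done 11 December 1997, which is between those dates.
Step 3: the window is 10–20 days after 11 December 1997 (when notice of the special meeting is given), so 21 December 1997 through 31 December 1997; done 29 December 1997, which is between those dates.
Step 4: 27 days after 29 December 1997 (when the information statement is filed) is 25 January 1998; 9 January 1998 is within that limit.
Step 5: 50 days after 12 February 1998 (end of the 34-day response period, which began when the proxy materials are mailed on 9 January 1998) is 3 April 1998; not done until 8 April 1998, 5 days after the deadline.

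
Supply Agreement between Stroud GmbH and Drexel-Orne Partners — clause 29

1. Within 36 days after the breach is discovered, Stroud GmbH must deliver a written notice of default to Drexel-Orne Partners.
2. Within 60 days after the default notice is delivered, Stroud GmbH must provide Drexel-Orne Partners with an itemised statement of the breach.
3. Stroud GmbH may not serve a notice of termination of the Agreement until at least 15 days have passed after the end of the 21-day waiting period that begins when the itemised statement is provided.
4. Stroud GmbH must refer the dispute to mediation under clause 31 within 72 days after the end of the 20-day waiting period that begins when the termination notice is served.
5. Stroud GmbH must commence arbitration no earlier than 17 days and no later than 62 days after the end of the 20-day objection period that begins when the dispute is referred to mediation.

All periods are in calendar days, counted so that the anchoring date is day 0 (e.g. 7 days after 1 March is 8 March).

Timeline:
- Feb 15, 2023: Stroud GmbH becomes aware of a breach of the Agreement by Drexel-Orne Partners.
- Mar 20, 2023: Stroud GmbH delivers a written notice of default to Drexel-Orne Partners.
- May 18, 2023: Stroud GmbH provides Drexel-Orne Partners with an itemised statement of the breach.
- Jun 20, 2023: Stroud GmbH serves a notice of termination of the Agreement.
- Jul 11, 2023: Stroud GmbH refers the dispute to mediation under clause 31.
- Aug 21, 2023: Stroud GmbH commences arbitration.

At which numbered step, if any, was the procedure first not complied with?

Step 3

(1) due by Feb 15, 2023 + 36 days = Mar 23, 2023; Mar 20, 2023 is within that limit.
(2) due by Mar 20, 2023 + 60 days = May 19, 2023; May 18, 2023 is within that limit.
(3) permitted from Jun 8, 2023 + 15 days = Jun 23, 2023 onward; Jun 20, 2023 is 3 days before the earliest permitted date.
The analysis stops there.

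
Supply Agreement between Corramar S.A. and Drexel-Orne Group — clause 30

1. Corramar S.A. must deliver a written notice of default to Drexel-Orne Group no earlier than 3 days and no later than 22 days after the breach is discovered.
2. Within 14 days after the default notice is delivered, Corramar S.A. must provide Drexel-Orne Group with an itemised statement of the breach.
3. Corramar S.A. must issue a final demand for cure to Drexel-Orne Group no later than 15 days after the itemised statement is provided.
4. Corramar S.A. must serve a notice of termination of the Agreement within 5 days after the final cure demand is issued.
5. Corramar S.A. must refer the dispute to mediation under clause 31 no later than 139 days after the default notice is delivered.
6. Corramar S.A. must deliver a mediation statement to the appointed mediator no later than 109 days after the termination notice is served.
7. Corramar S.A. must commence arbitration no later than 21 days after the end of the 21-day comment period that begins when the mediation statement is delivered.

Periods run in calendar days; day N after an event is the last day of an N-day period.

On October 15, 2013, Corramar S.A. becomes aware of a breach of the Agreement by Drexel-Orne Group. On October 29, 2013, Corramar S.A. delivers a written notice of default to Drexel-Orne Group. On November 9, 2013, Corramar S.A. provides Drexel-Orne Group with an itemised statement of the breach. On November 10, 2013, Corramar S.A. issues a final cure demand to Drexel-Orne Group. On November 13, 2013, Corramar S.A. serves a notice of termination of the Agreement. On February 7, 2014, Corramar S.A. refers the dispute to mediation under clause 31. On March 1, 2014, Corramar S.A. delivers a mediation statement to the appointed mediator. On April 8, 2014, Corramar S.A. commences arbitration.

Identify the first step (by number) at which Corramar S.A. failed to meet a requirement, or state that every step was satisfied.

None — every step was satisfied

(1) the permitted window runs from October 15, 2013 + 3 = October 18, 2013 to October 15, 2013 + 22 = November 6, 2013; October 29, 2013 falls inside that range.
(2) due by October 29, 2013 + 14 days = November 12, 2013; completed November 9, 2013, before the deadline.
(3) due by November 9, 2013 + 15 days = November 24, 2013; done November 10, 2013 — timely.
(4) due by November 10, 2013 + 5 days = November 15, 2013; November 13, 2013 is within that limit.
(5) due by October 29, 2013 + 139 days = March 17, 2014; February 7, 2014 is within that limit.
(6) due by November 13, 2013 + 109 days = March 2, 2014; completed March 1, 2014, before the deadline.
(7) due by March 22, 2014 + 21 days = April 12, 2014; done April 8, 2014 — timely.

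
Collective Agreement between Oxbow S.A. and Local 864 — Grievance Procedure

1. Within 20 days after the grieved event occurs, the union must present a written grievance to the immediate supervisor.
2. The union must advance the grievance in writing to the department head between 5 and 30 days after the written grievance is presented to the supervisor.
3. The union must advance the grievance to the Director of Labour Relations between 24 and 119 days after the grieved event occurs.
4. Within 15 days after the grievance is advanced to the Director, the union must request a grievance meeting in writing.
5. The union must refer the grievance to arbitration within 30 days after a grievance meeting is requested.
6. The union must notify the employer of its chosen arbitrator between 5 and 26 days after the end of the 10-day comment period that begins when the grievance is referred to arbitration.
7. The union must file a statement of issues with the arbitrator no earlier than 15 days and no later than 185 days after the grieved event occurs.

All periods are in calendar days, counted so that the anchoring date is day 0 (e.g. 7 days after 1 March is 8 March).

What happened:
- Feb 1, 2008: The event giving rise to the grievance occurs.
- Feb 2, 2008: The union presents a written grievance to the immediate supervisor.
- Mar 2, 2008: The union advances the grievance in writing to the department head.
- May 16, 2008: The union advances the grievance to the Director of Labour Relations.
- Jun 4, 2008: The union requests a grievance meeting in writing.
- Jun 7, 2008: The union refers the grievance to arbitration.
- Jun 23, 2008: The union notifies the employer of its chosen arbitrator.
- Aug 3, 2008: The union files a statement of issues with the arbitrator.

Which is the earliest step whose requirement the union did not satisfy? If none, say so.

(1) due by Feb 1, 2008 + 20 days = Feb 21, 2008; done Feb 2, 2008 — timely.
(2) the permitted window runs from Feb 2, 2008 + 5 = Feb 7, 2008 to Feb 2, 2008 + 30 = Mar 3, 2008; done Mar 2, 2008, which is between those dates.
(3) the permitted window runs from Feb 1, 2008 + 24 = Feb 25, 2008 to Feb 1, 2008 + 119 = May 30, 2008; done May 16, 2008 — within the window.
(4) due by May 16, 2008 + 15 days = May 31, 2008; not done until Jun 4, 2008, 4 days after the deadline.
No need to go further; step 4 was not satisfied.

Step 4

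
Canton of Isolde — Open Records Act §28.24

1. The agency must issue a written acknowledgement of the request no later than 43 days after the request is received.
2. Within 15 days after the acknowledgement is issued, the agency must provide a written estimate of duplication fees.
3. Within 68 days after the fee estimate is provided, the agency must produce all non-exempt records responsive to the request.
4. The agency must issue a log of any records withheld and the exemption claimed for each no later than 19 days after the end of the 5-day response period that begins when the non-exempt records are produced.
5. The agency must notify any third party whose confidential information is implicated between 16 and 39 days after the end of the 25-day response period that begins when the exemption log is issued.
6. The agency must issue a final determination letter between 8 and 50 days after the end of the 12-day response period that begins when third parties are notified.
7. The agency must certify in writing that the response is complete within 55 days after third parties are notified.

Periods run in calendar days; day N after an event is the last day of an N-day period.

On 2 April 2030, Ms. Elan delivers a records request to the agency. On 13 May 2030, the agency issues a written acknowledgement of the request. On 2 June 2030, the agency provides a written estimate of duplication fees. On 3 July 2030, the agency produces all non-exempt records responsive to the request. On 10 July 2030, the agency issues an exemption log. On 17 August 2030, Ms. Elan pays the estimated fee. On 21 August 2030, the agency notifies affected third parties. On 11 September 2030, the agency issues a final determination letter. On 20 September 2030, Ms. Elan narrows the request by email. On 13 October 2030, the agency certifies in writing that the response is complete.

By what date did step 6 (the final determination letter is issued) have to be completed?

22 October 2030

Third parties are notified on 21 August 2030; the 12-day response period therefore ends 2 September 2030, and step 6 runs from that date. The window is 8–50 days after 2 September 2030; it closes on 22 October 2030.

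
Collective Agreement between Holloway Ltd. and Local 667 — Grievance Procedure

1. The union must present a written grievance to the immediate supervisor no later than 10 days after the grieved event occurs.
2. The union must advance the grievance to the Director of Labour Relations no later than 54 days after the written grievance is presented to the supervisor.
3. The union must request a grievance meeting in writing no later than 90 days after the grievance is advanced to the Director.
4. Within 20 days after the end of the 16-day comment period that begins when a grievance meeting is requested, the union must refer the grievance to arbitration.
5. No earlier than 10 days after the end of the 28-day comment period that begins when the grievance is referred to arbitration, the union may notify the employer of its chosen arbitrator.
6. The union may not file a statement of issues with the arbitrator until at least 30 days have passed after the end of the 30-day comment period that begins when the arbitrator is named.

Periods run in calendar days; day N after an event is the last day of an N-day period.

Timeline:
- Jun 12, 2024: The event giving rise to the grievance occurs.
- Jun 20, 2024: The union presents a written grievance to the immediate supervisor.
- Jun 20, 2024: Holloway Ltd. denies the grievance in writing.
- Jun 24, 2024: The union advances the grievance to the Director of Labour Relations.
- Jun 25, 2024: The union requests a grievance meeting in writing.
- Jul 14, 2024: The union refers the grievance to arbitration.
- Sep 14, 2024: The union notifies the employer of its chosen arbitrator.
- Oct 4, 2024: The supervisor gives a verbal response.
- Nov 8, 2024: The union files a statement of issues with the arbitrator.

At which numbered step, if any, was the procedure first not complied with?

(1) due by Jun 12, 2024 + 10 days = Jun 22, 2024; done Jun 20, 2024 — timely.
(2) due by Jun 20, 2024 + 54 days = Aug 13, 2024; done Jun 24, 2024 — timely.
(3) due by Jun 24, 2024 + 90 days = Sep 22, 2024; completed Jun 25, 2024, before the deadline.
(4) due by Jul 11, 2024 + 20 days = Jul 31, 2024; completed Jul 14, 2024, before the deadline.
(5) permitted from Aug 11, 2024 + 10 days = Aug 21, 2024 onward; done Sep 14, 2024 — permitted.
(6) permitted from Oct 14, 2024 + 30 days = Nov 13, 2024 onward; acted on Nov 8, 2024, 5 days prematurely.

Step 6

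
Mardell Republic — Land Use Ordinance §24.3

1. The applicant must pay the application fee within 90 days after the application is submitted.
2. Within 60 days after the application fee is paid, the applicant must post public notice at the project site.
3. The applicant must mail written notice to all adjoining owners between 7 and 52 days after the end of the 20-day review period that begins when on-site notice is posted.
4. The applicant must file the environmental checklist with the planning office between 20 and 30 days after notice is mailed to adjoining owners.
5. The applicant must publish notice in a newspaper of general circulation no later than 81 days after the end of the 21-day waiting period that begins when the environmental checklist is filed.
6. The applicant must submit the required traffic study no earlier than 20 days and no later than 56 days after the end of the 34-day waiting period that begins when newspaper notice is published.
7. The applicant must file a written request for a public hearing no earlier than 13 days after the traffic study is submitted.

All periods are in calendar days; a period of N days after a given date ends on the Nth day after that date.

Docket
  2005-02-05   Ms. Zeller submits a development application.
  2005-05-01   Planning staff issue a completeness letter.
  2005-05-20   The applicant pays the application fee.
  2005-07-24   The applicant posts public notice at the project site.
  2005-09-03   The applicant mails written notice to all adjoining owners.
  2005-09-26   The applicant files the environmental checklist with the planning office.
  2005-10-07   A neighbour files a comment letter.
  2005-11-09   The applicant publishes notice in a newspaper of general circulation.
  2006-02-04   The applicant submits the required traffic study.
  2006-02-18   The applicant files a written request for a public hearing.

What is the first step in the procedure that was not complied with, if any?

Step 1

Step 1 — counting 90 days from 2005-02-05 (when the application is submitted) gives a deadline of 2005-05-06; done 2005-05-20 — 14 days late.
That is the first point of non-compliance.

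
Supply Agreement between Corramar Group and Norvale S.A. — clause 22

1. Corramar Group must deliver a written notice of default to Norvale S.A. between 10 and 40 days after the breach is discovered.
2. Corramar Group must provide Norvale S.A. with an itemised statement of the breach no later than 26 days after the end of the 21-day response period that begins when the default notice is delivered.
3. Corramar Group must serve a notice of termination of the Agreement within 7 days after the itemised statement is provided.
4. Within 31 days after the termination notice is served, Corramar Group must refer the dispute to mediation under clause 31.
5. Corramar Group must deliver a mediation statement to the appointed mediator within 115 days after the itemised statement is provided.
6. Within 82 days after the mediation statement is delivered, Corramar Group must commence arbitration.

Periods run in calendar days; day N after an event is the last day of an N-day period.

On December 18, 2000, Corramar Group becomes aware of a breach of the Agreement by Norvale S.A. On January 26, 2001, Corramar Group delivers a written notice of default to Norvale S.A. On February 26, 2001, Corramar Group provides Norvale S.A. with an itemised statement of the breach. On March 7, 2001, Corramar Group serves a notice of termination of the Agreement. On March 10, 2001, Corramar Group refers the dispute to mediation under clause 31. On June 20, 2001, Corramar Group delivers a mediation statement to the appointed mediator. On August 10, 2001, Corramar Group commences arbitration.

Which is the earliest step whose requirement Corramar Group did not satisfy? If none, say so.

Step 3

Step 1: the window is 10–40 days after December 18, 2000 (when the breach is discovered), so December 28, 2000 through January 27, 2001; done January 26, 2001 — within the window.
Step 2: 26 days after February 16, 2001 (end of the 21-day response period, which began when the default notice is delivered on January 26, 2001) is March 14, 2001; completed February 26, 2001, before the deadline.
Step 3: 7 days after February 26, 2001 (when the itemised statement is provided) is March 5, 2001; not done until March 7, 2001, 2 days after the deadline.
Later steps need not be reached.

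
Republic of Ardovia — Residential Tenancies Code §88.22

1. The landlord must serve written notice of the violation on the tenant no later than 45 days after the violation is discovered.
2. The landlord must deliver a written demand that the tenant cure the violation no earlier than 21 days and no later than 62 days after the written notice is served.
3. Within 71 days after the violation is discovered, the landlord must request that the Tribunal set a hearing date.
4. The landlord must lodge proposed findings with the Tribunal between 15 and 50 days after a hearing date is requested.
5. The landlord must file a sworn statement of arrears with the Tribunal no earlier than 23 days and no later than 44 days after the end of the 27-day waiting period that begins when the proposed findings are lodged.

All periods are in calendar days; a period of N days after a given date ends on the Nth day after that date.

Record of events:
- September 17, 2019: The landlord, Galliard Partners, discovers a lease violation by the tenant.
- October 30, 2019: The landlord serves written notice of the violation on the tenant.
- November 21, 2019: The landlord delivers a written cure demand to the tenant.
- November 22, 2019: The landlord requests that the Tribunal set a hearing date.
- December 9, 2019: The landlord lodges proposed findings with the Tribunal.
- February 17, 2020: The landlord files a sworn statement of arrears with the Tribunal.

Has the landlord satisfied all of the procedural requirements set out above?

(1) due by September 17, 2019 + 45 days = November 1, 2019; done October 30, 2019 — timely.
(2) the permitted window runs from October 30, 2019 + 21 = November 20, 2019 to October 30, 2019 + 62 = December 31, 2019; done November 21, 2019, which is between those dates.
(3) due by September 17, 2019 + 71 days = November 27, 2019; done November 22, 2019 — timely.
(4) the permitted window runs from November 22, 2019 + 15 = December 7, 2019 to November 22, 2019 + 50 = January 11, 2020; done December 9, 2019, which is between those dates.
(5) the permitted window runs from January 5, 2020 + 23 = January 28, 2020 to January 5, 2020 + 44 = February 18, 2020; done February 17, 2020 — within the window.

Yes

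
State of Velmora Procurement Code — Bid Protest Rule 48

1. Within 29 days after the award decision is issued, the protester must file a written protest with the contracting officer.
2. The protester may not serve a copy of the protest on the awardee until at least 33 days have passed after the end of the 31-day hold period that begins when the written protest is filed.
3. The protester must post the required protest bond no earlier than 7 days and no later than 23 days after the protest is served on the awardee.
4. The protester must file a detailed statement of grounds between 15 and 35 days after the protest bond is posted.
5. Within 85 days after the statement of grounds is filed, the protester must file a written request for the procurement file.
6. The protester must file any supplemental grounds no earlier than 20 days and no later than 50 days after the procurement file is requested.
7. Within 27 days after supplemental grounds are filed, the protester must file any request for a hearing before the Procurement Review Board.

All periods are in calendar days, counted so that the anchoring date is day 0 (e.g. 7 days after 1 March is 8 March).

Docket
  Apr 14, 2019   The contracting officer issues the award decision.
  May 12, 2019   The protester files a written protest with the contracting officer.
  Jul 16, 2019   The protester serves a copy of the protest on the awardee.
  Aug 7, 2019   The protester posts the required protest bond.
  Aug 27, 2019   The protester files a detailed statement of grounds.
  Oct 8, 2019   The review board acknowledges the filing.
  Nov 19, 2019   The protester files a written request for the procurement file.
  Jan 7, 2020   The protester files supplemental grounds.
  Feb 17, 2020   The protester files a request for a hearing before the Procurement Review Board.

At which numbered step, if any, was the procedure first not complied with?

Step 1 — counting 29 days from Apr 14, 2019 (when the award decision is issued) gives a deadline of May 13, 2019; May 12, 2019 is within that limit.
Step 2 — must wait 33 days from Jun 12, 2019 (end of the 31-day hold period, which began when the written protest is filed on May 12, 2019), so not before Jul 15, 2019; done Jul 16, 2019 — permitted.
Step 3 — 7 and 23 days from Jul 16, 2019 (when the protest is served on the awardee) are Jul 23, 2019 and Aug 8, 2019 respectively; done Aug 7, 2019, which is between those dates.
Step 4 — 15 and 35 days from Aug 7, 2019 (when the protest bond is posted) are Aug 22, 2019 and Sep 11, 2019 respectively; done Aug 27, 2019, which is between those dates.
Step 5 — counting 85 days from Aug 27, 2019 (when the statement of grounds is filed) gives a deadline of Nov 20, 2019; Nov 19, 2019 is within that limit.
Step 6 — 20 and 50 days from Nov 19, 2019 (when the procurement file is requested) are Dec 9, 2019 and Jan 8, 2020 respectively; done Jan 7, 2020, which is between those dates.
Step 7 — counting 27 days from Jan 7, 2020 (when supplemental grounds are filed) gives a deadline of Feb 3, 2020; not done until Feb 17, 2020, 14 days after the deadline.

Step 7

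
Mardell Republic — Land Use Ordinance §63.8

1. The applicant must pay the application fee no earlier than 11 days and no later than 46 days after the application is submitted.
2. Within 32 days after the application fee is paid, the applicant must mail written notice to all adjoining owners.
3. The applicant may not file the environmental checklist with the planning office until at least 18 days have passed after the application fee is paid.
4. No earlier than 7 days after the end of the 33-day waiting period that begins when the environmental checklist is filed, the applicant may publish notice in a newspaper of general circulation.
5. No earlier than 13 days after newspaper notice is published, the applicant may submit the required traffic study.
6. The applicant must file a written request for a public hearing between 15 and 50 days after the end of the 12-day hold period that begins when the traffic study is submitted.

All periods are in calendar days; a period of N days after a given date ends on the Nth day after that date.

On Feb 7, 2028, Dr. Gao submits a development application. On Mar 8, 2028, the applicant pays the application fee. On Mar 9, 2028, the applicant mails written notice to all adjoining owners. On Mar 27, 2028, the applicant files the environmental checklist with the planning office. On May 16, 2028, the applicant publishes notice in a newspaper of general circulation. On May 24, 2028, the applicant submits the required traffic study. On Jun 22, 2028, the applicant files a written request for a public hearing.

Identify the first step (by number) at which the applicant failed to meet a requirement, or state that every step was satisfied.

Step 1 — 11 and 46 days from Feb 7, 2028 (when the application is submitted) are Feb 18, 2028 and Mar 24, 2028 respectively; done Mar 8, 2028 — within the window.
Step 2 — counting 32 days from Mar 8, 2028 (when the application fee is paid) gives a deadline of Apr 9, 2028; Mar 9, 2028 is within that limit.
Step 3 — must wait 18 days from Mar 8, 2028 (when the application fee is paid), so not before Mar 26, 2028; done Mar 27, 2028, after the minimum wait.
Step 4 — must wait 7 days from Apr 29, 2028 (end of the 33-day waiting period, which began when the environmental checklist is filed on Mar 27, 2028), so not before May 6, 2028; May 16, 2028 is on or after that date.
Step 5 — must wait 13 days from May 16, 2028 (when newspaper notice is published), so not before May 29, 2028; acted on May 24, 2028, 5 days prematurely.
That is the first point of non-compliance.

Step 5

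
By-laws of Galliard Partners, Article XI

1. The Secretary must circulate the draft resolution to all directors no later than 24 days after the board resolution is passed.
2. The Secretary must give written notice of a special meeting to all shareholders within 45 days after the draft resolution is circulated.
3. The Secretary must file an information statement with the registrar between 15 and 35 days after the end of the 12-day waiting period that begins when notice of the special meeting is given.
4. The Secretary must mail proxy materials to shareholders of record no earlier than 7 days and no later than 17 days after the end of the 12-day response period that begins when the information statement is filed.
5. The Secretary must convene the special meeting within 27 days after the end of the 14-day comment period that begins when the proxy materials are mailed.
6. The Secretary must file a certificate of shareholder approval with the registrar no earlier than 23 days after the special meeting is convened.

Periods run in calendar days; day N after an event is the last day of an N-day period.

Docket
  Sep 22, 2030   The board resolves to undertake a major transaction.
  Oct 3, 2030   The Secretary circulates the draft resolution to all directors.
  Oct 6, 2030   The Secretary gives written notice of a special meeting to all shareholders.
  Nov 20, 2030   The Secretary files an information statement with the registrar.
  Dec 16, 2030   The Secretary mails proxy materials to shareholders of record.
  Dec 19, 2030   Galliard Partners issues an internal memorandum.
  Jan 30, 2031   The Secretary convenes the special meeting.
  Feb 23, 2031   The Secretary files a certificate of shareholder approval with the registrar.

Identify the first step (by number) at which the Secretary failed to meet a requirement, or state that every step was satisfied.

Step 1: 24 days after Sep 22, 2030 (when the board resolution is passed) is Oct 16, 2030; completed Oct 3, 2030, before the deadline.
Step 2: 45 days after Oct 3, 2030 (when the draft resolution is circulated) is Nov 17, 2030; done Oct 6, 2030 — timely.
Step 3: the window is 15–35 days after Oct 18, 2030 (end of the 12-day waiting period, which began when notice of the special meeting is given on Oct 6, 2030), so Nov 2, 2030 through Nov 22, 2030; done Nov 20, 2030 — within the window.
Step 4: the window is 7–17 days after Dec 2, 2030 (end of the 12-day response period, which began when the information statement is filed on Nov 20, 2030), so Dec 9, 2030 through Dec 19, 2030; done Dec 16, 2030 — within the window.
Step 5: 27 days after Dec 30, 2030 (end of the 14-day comment period, which began when the proxy materials are mailed on Dec 16, 2030) is Jan 26, 2031; not done until Jan 30, 2031, 4 days after the deadline.
That is the first point of non-compliance.

Step 5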